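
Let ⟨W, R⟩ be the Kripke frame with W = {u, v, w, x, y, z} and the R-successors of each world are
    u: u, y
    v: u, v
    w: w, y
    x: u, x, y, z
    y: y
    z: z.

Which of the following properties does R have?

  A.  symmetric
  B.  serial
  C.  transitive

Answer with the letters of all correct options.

(A) not symmetric: u R y but not y R u.
(B) serial: every world has an R-successor.
(C) not transitive: v R u and u R y but not v R y.

B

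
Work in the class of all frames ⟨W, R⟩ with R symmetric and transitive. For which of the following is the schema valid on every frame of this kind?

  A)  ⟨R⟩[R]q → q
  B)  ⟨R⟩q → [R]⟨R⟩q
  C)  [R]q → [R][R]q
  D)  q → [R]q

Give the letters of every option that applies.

A symmetric transitive relation is euclidean (uRv and uRw give vRu by symmetry, then vRw by transitivity).
(A) ⟨R⟩[R]q → q is the dual of axiom B; it is valid on a frame exactly when R is symmetric. Every such R is symmetric, so valid.
(B) ⟨R⟩q → [R]⟨R⟩q is axiom 5; it is valid on a frame exactly when R is euclidean. Every such R is euclidean, so valid.
(C) [R]q → [R][R]q (axiom 4) characterises the transitive frames. Every such R is transitive — valid.
(D) q → [R]q is valid only on frames where every R-edge is a self-loop. Such an R need not be a subset of the identity — not valid.

A, B, C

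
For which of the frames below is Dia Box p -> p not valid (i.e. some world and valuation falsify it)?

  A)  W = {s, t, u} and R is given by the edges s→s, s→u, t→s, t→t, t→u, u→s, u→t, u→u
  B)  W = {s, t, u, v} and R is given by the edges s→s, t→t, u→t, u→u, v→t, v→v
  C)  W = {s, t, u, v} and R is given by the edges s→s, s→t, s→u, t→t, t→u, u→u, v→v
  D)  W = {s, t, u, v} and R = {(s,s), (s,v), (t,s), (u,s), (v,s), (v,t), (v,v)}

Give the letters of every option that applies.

A, B, C, D

The schema Dia Box p -> p is the dual of axiom B; it is valid on a frame iff R is symmetric.
(A) R is not symmetric (t R s but not s R t), so the schema fails here.
(B) R is not symmetric (u R t but not t R u), so the schema fails here.
(C) R is not symmetric (s R t but not t R s), so the schema fails here.
(D) R is not symmetric (t R s but not s R t), so the schema fails here.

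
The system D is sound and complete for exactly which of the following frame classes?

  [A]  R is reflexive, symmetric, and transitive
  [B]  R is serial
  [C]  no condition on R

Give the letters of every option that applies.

B

(A) this class determines S5, not D.
(B) D is sound and complete for exactly this class.
(C) this class determines K, not D.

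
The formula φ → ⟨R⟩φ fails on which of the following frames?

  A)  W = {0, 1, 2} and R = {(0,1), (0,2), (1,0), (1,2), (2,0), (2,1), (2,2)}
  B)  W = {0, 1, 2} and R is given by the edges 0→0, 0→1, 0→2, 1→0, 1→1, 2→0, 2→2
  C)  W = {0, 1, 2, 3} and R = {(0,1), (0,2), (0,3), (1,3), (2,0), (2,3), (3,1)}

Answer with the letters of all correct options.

A, C

The schema φ → ⟨R⟩φ is the dual of axiom T; it is valid on a frame iff R is reflexive.
(A) R is not reflexive (not 0 R 0), so the schema fails here.
(B) R is reflexive (each world relates to itself), so the schema is valid here.
(C) R is not reflexive (not 0 R 0), so the schema fails here.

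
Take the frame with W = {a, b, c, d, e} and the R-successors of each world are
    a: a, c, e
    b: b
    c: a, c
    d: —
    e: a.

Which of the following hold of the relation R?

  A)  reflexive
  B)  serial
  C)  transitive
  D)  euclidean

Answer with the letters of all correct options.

none

(A) not reflexive: not d R d.
(B) not serial: d has no R-successor.
(C) not transitive: c R a and a R e but not c R e.
(D) not euclidean: a R c and a R e but not c R e.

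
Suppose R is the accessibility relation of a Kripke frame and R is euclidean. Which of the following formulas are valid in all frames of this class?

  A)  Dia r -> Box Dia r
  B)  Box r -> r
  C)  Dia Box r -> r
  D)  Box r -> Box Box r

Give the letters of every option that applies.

A

(A) Dia r -> Box Dia r is axiom 5, which corresponds to the euclidean property. Every such R is euclidean — valid.
(B) Box r -> r (axiom T) characterises the reflexive frames. Such an R need not be reflexive — not valid.
(C) the dual of axiom B: valid iff R is symmetric. Such an R need not be symmetric — not valid.
(D) Box r -> Box Box r is axiom 4, which corresponds to transitivity. Such an R need not be transitive — not valid.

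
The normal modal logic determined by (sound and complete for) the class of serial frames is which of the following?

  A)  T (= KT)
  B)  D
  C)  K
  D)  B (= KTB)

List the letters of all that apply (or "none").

B

(A) T (= KT) is determined by the class of reflexive frames.
(B) D is determined by exactly this class.
(C) K is determined by the class of arbitrary frames.
(D) B (= KTB) is determined by the class of reflexive and symmetric frames.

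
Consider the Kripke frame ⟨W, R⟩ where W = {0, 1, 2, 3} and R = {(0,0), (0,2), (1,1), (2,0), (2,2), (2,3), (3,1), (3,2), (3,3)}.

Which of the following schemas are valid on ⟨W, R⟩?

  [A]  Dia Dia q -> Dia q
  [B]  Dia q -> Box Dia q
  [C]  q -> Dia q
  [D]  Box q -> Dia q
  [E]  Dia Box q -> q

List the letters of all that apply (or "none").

R is reflexive: each world relates to itself.
R is not symmetric: 3 R 1 but not 1 R 3.
R is not transitive: 0 R 2 and 2 R 3 but not 0 R 3.
R is not euclidean: 2 R 0 and 2 R 3 but not 0 R 3.
R is serial: every world has an R-successor.
(A) Dia Dia q -> Dia q is the dual of axiom 4, which corresponds to transitivity. R is not transitive — not valid.
(B) Dia q -> Box Dia q (axiom 5) characterises the euclidean frames. R is not euclidean — not valid.
(C) the dual of axiom T: valid iff R is reflexive. R is reflexive — valid.
(D) Box q -> Dia q (axiom D) characterises the serial frames. R is serial — valid.
(E) Dia Box q -> q (the dual of axiom B) characterises the symmetric frames. R is not symmetric — not valid.

C, D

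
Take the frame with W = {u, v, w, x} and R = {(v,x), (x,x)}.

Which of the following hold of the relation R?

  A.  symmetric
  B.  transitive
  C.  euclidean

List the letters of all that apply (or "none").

(A) not symmetric: v R x but not x R v.
(B) transitive: R is closed under composition.
(C) euclidean: any two R-successors of the same world are R-related.

B, C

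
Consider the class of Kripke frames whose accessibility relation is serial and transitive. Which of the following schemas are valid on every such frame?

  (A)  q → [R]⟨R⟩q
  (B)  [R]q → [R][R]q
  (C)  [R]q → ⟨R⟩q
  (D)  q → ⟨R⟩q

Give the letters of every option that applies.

(A) q → [R]⟨R⟩q is axiom B, which corresponds to symmetry. Such an R need not be symmetric — not valid.
(B) axiom 4: valid iff R is transitive. Every such R is transitive — valid.
(C) [R]q → ⟨R⟩q is axiom D; it is valid on a frame exactly when R is serial. Every such R is serial, so valid.
(D) the dual of axiom T: valid iff R is reflexive. Such an R need not be reflexive — not valid.

B, C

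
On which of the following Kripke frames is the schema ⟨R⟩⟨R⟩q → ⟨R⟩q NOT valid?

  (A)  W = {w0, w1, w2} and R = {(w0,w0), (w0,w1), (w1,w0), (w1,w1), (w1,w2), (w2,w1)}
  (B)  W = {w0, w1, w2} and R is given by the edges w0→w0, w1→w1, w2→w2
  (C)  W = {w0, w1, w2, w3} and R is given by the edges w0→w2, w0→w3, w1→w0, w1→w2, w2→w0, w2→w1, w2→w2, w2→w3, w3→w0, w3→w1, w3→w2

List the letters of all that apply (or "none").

The schema ⟨R⟩⟨R⟩q → ⟨R⟩q is the dual of axiom 4; it is valid on a frame iff R is transitive.
(A) R is not transitive (w0 R w1 and w1 R w2 but not w0 R w2), so the schema fails here.
(B) R is transitive (R is closed under composition), so the schema is valid here.
(C) R is not transitive (w0 R w2 and w2 R w0 but not w0 R w0), so the schema fails here.

A, C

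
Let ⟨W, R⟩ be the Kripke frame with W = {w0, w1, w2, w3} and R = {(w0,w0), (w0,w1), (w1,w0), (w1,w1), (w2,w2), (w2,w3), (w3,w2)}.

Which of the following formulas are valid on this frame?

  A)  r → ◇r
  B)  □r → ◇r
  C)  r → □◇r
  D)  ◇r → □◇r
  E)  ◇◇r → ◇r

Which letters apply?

B, C

R is not reflexive: not w3 R w3.
R is symmetric: every R-edge is matched by its reverse.
R is not transitive: w3 R w2 and w2 R w3 but not w3 R w3.
R is not euclidean: w2 R w3 and w2 R w3 but not w3 R w3.
R is serial: every world has an R-successor.
(A) r → ◇r is the dual of axiom T; it is valid on a frame exactly when R is reflexive. R is not reflexive, so not valid.
(B) □r → ◇r (axiom D) characterises the serial frames. R is serial — valid.
(C) r → □◇r (axiom B) characterises the symmetric frames. R is symmetric — valid.
(D) ◇r → □◇r is axiom 5, which corresponds to the euclidean property. R is not euclidean — not valid.
(E) the dual of axiom 4: valid iff R is transitive. R is not transitive — not valid.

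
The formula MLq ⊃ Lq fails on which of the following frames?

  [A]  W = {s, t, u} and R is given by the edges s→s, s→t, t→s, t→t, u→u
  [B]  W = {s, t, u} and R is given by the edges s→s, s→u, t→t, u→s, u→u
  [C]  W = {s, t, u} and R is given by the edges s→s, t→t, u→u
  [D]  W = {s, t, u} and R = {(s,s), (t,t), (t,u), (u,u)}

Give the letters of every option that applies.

The schema MLq ⊃ Lq is the dual of axiom 5; it is valid on a frame iff R is euclidean.
(A) R is euclidean (any two R-successors of the same world are R-related), so the schema is valid here.
(B) R is euclidean (any two R-successors of the same world are R-related), so the schema is valid here.
(C) R is euclidean (any two R-successors of the same world are R-related), so the schema is valid here.
(D) R is not euclidean (t R u and t R t but not u R t), so the schema fails here.

D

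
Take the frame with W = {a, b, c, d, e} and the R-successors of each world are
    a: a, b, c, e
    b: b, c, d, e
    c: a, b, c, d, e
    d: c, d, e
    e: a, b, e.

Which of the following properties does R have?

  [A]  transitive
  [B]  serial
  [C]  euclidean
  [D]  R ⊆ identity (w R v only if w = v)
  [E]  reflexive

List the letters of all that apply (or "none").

B, E

(A) not transitive: a R b and b R d but not a R d.
(B) serial: every world has an R-successor.
(C) not euclidean: a R b and a R a but not b R a.
(D) not ⊆ identity: a R b with a ≠ b.
(E) reflexive: each world relates to itself.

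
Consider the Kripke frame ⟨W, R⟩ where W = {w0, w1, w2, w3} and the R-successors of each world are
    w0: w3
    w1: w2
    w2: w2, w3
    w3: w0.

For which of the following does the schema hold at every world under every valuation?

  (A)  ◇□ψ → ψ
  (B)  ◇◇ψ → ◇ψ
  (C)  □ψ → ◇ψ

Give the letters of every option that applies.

R is not symmetric: w1 R w2 but not w2 R w1.
R is not transitive: w0 R w3 and w3 R w0 but not w0 R w0.
R is serial: every world has an R-successor.
(A) the dual of axiom B: valid iff R is symmetric. R is not symmetric — not valid.
(B) the dual of axiom 4: valid iff R is transitive. R is not transitive — not valid.
(C) axiom D: valid iff R is serial. R is serial — valid.

C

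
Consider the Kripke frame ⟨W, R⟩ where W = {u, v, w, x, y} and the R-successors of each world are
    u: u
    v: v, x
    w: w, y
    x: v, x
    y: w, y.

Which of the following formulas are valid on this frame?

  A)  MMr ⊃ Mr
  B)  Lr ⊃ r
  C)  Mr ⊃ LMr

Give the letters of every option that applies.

A, B, C

R is reflexive: each world relates to itself.
R is transitive: R is closed under composition.
R is euclidean: any two R-successors of the same world are R-related.
(A) MMr ⊃ Mr is the dual of axiom 4, which corresponds to transitivity. R is transitive — valid.
(B) axiom T: valid iff R is reflexive. R is reflexive — valid.
(C) Mr ⊃ LMr (axiom 5) characterises the euclidean frames. R is euclidean — valid.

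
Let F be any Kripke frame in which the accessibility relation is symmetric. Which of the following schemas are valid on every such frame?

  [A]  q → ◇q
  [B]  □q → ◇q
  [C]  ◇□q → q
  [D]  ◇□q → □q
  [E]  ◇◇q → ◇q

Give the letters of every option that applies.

C

(A) q → ◇q is the dual of axiom T, which corresponds to reflexivity. Such an R need not be reflexive — not valid.
(B) □q → ◇q is axiom D, which corresponds to seriality. Such an R need not be serial — not valid.
(C) ◇□q → q (the dual of axiom B) characterises the symmetric frames. Every such R is symmetric — valid.
(D) ◇□q → □q (the dual of axiom 5) characterises the euclidean frames. Such an R need not be euclidean — not valid.
(E) the dual of axiom 4: valid iff R is transitive. Such an R need not be transitive — not valid.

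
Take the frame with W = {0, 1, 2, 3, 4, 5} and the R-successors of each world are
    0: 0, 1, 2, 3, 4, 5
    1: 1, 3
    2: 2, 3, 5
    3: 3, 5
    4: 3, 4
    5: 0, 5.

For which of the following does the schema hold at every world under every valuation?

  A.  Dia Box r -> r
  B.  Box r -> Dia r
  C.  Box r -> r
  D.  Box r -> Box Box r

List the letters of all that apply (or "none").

B, C

R is reflexive: each world relates to itself.
R is not symmetric: 0 R 1 but not 1 R 0.
R is not transitive: 1 R 3 and 3 R 5 but not 1 R 5.
R is serial: every world has an R-successor.
(A) the dual of axiom B: valid iff R is symmetric. R is not symmetric — not valid.
(B) Box r -> Dia r is axiom D; it is valid on a frame exactly when R is serial. R is serial, so valid.
(C) axiom T: valid iff R is reflexive. R is reflexive — valid.
(D) Box r -> Box Box r is axiom 4, which corresponds to transitivity. R is not transitive — not valid.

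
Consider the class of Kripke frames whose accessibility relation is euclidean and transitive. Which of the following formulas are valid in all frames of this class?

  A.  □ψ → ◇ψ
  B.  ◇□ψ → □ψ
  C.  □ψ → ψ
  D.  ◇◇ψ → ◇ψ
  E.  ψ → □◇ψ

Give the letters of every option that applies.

(A) axiom D: valid iff R is serial. Such an R need not be serial — not valid.
(B) the dual of axiom 5: valid iff R is euclidean. Every such R is euclidean — valid.
(C) □ψ → ψ (axiom T) characterises the reflexive frames. Such an R need not be reflexive — not valid.
(D) the dual of axiom 4: valid iff R is transitive. Every such R is transitive — valid.
(E) ψ → □◇ψ (axiom B) characterises the symmetric frames. Such an R need not be symmetric — not valid.

B, D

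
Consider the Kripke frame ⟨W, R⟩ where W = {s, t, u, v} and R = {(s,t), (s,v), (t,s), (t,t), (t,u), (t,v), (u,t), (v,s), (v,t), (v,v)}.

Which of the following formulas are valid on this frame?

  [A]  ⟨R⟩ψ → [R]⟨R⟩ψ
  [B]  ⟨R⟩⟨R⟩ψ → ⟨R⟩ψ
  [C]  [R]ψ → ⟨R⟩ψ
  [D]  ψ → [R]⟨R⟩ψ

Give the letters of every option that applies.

C, D

R is symmetric: every R-edge is matched by its reverse.
R is not transitive: s R t and t R s but not s R s.
R is not euclidean: t R s and t R u but not s R u.
R is serial: every world has an R-successor.
(A) axiom 5: valid iff R is euclidean. R is not euclidean — not valid.
(B) ⟨R⟩⟨R⟩ψ → ⟨R⟩ψ is the dual of axiom 4, which corresponds to transitivity. R is not transitive — not valid.
(C) [R]ψ → ⟨R⟩ψ (axiom D) characterises the serial frames. R is serial — valid.
(D) ψ → [R]⟨R⟩ψ is axiom B, which corresponds to symmetry. R is symmetric — valid.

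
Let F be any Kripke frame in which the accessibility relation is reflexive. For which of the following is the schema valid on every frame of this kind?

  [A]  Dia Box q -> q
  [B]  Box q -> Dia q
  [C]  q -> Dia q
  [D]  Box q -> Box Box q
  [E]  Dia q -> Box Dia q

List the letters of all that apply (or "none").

B, C

A reflexive relation is serial.
(A) Dia Box q -> q is the dual of axiom B, which corresponds to symmetry. Such an R need not be symmetric — not valid.
(B) Box q -> Dia q is axiom D; it is valid on a frame exactly when R is serial. Every such R is serial, so valid.
(C) q -> Dia q is the dual of axiom T, which corresponds to reflexivity. Every such R is reflexive — valid.
(D) Box q -> Box Box q is axiom 4, which corresponds to transitivity. Such an R need not be transitive — not valid.
(E) Dia q -> Box Dia q is axiom 5; it is valid on a frame exactly when R is euclidean. Such an R need not be euclidean, so not valid.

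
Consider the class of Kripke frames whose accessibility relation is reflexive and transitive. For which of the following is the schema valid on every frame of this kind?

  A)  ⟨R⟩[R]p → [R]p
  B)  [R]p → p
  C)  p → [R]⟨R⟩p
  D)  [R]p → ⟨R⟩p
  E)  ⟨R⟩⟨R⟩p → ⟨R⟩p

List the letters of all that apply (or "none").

B, D, E

Reflexive relations are serial.
(A) the dual of axiom 5: valid iff R is euclidean. Such an R need not be euclidean — not valid.
(B) [R]p → p is axiom T; it is valid on a frame exactly when R is reflexive. Every such R is reflexive, so valid.
(C) p → [R]⟨R⟩p is axiom B; it is valid on a frame exactly when R is symmetric. Such an R need not be symmetric, so not valid.
(D) [R]p → ⟨R⟩p is axiom D; it is valid on a frame exactly when R is serial. Every such R is serial, so valid.
(E) ⟨R⟩⟨R⟩p → ⟨R⟩p is the dual of axiom 4; it is valid on a frame exactly when R is transitive. Every such R is transitive, so valid.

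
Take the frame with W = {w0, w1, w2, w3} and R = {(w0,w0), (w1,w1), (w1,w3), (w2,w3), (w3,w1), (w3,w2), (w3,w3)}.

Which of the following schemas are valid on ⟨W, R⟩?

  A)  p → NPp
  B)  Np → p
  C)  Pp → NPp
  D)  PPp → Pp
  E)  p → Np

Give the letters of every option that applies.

A

R is not reflexive: not w2 R w2.
R is symmetric: every R-edge is matched by its reverse.
R is not transitive: w1 R w3 and w3 R w2 but not w1 R w2.
R is not euclidean: w3 R w1 and w3 R w2 but not w1 R w2.
R is not a subset of the identity: w1 R w3 with w1 ≠ w3.
(A) p → NPp is axiom B, which corresponds to symmetry. R is symmetric — valid.
(B) Np → p is axiom T; it is valid on a frame exactly when R is reflexive. R is not reflexive, so not valid.
(C) axiom 5: valid iff R is euclidean. R is not euclidean — not valid.
(D) PPp → Pp (the dual of axiom 4) characterises the transitive frames. R is not transitive — not valid.
(E) p → Np is valid only on frames where every R-edge is a self-loop. Here R ⊄ identity — not valid.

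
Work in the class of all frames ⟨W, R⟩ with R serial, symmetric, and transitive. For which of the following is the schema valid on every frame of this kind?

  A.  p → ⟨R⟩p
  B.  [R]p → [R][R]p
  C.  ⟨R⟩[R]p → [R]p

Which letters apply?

A, B, C

A serial symmetric transitive relation is reflexive (take any v with uRv; symmetry gives vRu and transitivity gives uRu), hence an equivalence relation.
(A) the dual of axiom T: valid iff R is reflexive. Every such R is reflexive — valid.
(B) [R]p → [R][R]p is axiom 4; it is valid on a frame exactly when R is transitive. Every such R is transitive, so valid.
(C) ⟨R⟩[R]p → [R]p (the dual of axiom 5) characterises the euclidean frames. Every such R is euclidean — valid.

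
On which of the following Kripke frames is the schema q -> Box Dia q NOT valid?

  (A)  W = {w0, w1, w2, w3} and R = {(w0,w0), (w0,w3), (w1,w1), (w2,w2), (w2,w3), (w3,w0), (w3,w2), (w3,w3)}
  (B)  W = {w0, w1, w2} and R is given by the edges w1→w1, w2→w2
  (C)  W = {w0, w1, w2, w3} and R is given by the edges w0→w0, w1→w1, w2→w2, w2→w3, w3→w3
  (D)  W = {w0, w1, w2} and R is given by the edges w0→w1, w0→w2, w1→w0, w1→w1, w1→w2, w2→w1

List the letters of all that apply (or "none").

The schema q -> Box Dia q is axiom B; it is valid on a frame iff R is symmetric.
(A) R is symmetric (every R-edge is matched by its reverse), so the schema is valid here.
(B) R is symmetric (every R-edge is matched by its reverse), so the schema is valid here.
(C) R is not symmetric (w2 R w3 but not w3 R w2), so the schema fails here.
(D) R is not symmetric (w0 R w2 but not w2 R w0), so the schema fails here.

C, D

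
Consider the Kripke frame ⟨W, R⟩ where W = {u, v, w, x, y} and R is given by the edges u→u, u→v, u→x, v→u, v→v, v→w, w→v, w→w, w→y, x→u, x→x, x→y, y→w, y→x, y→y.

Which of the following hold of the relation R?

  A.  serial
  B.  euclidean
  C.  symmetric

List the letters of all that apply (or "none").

A, C

(A) serial: every world has an R-successor.
(B) not euclidean: u R v and u R x but not v R x.
(C) symmetric: every R-edge is matched by its reverse.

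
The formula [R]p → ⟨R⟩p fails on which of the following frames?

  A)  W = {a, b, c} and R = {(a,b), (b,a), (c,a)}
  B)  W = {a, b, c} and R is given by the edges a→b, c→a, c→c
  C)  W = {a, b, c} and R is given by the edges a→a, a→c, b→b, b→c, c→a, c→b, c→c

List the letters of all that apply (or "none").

B

The schema [R]p → ⟨R⟩p is axiom D; it is valid on a frame iff R is serial.
(A) R is serial (every world has an R-successor), so the schema is valid here.
(B) R is not serial (b has no R-successor), so the schema fails here.
(C) R is serial (every world has an R-successor), so the schema is valid here.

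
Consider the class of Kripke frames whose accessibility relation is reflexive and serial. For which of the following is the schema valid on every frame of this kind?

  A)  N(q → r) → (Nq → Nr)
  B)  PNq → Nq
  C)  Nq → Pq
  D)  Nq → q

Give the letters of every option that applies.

(A) this is just K, valid on every normal frame.
(B) PNq → Nq is the dual of axiom 5, which corresponds to the euclidean property. Such an R need not be euclidean — not valid.
(C) Nq → Pq is axiom D; it is valid on a frame exactly when R is serial. Every such R is serial, so valid.
(D) Nq → q (axiom T) characterises the reflexive frames. Every such R is reflexive — valid.

A, C, D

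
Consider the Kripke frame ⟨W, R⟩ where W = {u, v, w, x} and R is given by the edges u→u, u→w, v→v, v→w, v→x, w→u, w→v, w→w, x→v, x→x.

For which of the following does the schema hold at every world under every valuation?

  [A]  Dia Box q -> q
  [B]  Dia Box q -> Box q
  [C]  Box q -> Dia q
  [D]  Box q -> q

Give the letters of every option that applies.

R is reflexive: each world relates to itself.
R is symmetric: every R-edge is matched by its reverse.
R is not euclidean: v R w and v R x but not w R x.
R is serial: every world has an R-successor.
(A) Dia Box q -> q is the dual of axiom B, which corresponds to symmetry. R is symmetric — valid.
(B) the dual of axiom 5: valid iff R is euclidean. R is not euclidean — not valid.
(C) axiom D: valid iff R is serial. R is serial — valid.
(D) Box q -> q is axiom T; it is valid on a frame exactly when R is reflexive. R is reflexive, so valid.

A, C, D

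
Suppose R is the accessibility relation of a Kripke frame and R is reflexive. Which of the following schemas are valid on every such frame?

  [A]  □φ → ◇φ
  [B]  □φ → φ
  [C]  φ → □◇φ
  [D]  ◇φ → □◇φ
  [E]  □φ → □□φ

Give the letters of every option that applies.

A, B

A reflexive relation is serial.
(A) □φ → ◇φ (axiom D) characterises the serial frames. Every such R is serial — valid.
(B) axiom T: valid iff R is reflexive. Every such R is reflexive — valid.
(C) φ → □◇φ is axiom B; it is valid on a frame exactly when R is symmetric. Such an R need not be symmetric, so not valid.
(D) axiom 5: valid iff R is euclidean. Such an R need not be euclidean — not valid.
(E) □φ → □□φ (axiom 4) characterises the transitive frames. Such an R need not be transitive — not valid.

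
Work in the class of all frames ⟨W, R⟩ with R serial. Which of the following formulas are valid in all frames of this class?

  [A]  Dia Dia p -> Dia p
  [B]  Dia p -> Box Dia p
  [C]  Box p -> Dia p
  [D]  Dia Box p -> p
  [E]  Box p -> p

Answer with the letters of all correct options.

(A) Dia Dia p -> Dia p is the dual of axiom 4; it is valid on a frame exactly when R is transitive. Such an R need not be transitive, so not valid.
(B) Dia p -> Box Dia p is axiom 5, which corresponds to the euclidean property. Such an R need not be euclidean — not valid.
(C) Box p -> Dia p is axiom D, which corresponds to seriality. Every such R is serial — valid.
(D) Dia Box p -> p (the dual of axiom B) characterises the symmetric frames. Such an R need not be symmetric — not valid.
(E) axiom T: valid iff R is reflexive. Such an R need not be reflexive — not valid.

C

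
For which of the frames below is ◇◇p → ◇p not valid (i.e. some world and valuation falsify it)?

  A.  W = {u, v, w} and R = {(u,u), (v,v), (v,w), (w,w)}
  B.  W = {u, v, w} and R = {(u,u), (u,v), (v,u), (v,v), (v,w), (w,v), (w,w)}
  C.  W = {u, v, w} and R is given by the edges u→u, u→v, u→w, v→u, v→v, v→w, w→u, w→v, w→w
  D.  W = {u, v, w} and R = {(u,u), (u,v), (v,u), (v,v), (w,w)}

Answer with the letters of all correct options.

B

The schema ◇◇p → ◇p is the dual of axiom 4; it is valid on a frame iff R is transitive.
(A) R is transitive (R is closed under composition), so the schema is valid here.
(B) R is not transitive (u R v and v R w but not u R w), so the schema fails here.
(C) R is transitive (R is closed under composition), so the schema is valid here.
(D) R is transitive (R is closed under composition), so the schema is valid here.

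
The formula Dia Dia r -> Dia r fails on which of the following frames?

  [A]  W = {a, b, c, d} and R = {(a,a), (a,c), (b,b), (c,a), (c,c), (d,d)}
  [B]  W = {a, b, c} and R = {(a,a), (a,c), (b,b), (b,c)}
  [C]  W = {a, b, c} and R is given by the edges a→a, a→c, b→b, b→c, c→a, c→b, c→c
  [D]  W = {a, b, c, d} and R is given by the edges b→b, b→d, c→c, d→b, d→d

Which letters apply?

C

The schema Dia Dia r -> Dia r is the dual of axiom 4; it is valid on a frame iff R is transitive.
(A) R is transitive (R is closed under composition), so the schema is valid here.
(B) R is transitive (R is closed under composition), so the schema is valid here.
(C) R is not transitive (a R c and c R b but not a R b), so the schema fails here.
(D) R is transitive (R is closed under composition), so the schema is valid here.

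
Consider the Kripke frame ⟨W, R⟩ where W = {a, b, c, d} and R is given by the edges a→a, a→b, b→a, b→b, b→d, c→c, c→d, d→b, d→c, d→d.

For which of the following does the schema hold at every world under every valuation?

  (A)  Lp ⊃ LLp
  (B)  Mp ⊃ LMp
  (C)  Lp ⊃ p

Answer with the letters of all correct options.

C

R is reflexive: each world relates to itself.
R is not transitive: a R b and b R d but not a R d.
R is not euclidean: b R a and b R d but not a R d.
(A) axiom 4: valid iff R is transitive. R is not transitive — not valid.
(B) Mp ⊃ LMp (axiom 5) characterises the euclidean frames. R is not euclidean — not valid.
(C) axiom T: valid iff R is reflexive. R is reflexive — valid.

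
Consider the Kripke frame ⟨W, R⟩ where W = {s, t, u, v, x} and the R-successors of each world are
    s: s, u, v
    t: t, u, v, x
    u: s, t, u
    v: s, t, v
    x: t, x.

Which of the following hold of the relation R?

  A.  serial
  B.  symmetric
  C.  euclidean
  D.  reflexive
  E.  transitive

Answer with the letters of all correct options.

(A) serial: every world has an R-successor.
(B) symmetric: every R-edge is matched by its reverse.
(C) not euclidean: s R u and s R v but not u R v.
(D) reflexive: each world relates to itself.
(E) not transitive: s R u and u R t but not s R t.

A, B, D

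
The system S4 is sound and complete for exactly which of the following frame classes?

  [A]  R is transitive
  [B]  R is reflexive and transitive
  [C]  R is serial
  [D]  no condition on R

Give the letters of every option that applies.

(A) this class determines K4, not S4.
(B) S4 is sound and complete for exactly this class.
(C) this class determines D, not S4.
(D) this class determines K, not S4.

B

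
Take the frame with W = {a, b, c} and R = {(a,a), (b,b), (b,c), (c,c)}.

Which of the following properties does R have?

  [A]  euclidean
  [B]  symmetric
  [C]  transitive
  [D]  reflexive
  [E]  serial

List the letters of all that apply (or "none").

C, D, E

(A) not euclidean: b R c and b R b but not c R b.
(B) not symmetric: b R c but not c R b.
(C) transitive: R is closed under composition.
(D) reflexive: each world relates to itself.
(E) serial: every world has an R-successor.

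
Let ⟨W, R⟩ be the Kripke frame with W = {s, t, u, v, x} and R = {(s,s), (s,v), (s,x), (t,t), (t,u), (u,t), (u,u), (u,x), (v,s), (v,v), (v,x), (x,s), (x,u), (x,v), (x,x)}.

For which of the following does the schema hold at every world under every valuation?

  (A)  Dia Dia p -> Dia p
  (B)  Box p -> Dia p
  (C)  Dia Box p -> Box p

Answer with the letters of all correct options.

R is not transitive: s R x and x R u but not s R u.
R is not euclidean: u R t and u R x but not t R x.
R is serial: every world has an R-successor.
(A) the dual of axiom 4: valid iff R is transitive. R is not transitive — not valid.
(B) Box p -> Dia p is axiom D, which corresponds to seriality. R is serial — valid.
(C) the dual of axiom 5: valid iff R is euclidean. R is not euclidean — not valid.

B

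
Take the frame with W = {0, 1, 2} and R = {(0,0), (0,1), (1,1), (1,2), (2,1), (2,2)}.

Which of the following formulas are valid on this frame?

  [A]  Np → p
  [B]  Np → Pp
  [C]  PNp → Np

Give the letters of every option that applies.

R is reflexive: each world relates to itself.
R is not euclidean: 0 R 1 and 0 R 0 but not 1 R 0.
R is serial: every world has an R-successor.
(A) Np → p is axiom T; it is valid on a frame exactly when R is reflexive. R is reflexive, so valid.
(B) Np → Pp (axiom D) characterises the serial frames. R is serial — valid.
(C) the dual of axiom 5: valid iff R is euclidean. R is not euclidean — not valid.

A, B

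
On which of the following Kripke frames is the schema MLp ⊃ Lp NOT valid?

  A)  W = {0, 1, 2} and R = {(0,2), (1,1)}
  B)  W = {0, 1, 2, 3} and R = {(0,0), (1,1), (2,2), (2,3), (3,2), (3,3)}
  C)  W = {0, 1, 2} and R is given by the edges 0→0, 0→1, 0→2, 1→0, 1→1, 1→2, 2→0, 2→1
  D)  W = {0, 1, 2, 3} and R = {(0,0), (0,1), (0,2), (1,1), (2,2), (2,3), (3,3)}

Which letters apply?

The schema MLp ⊃ Lp is the dual of axiom 5; it is valid on a frame iff R is euclidean.
(A) R is not euclidean (0 R 2 and 0 R 2 but not 2 R 2), so the schema fails here.
(B) R is euclidean (any two R-successors of the same world are R-related), so the schema is valid here.
(C) R is not euclidean (0 R 2 and 0 R 2 but not 2 R 2), so the schema fails here.
(D) R is not euclidean (0 R 1 and 0 R 0 but not 1 R 0), so the schema fails here.

A, C, D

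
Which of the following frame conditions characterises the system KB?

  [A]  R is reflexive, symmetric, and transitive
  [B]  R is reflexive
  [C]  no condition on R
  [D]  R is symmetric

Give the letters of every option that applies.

(A) this class determines S5, not KB.
(B) this class determines T (= KT), not KB.
(C) this class determines K, not KB.
(D) KB is sound and complete for exactly this class.

D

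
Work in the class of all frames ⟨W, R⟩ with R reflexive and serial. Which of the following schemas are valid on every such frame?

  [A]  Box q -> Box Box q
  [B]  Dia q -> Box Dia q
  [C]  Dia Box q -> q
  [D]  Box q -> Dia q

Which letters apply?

(A) Box q -> Box Box q (axiom 4) characterises the transitive frames. Such an R need not be transitive — not valid.
(B) Dia q -> Box Dia q is axiom 5, which corresponds to the euclidean property. Such an R need not be euclidean — not valid.
(C) Dia Box q -> q is the dual of axiom B; it is valid on a frame exactly when R is symmetric. Such an R need not be symmetric, so not valid.
(D) Box q -> Dia q is axiom D; it is valid on a frame exactly when R is serial. Every such R is serial, so valid.

D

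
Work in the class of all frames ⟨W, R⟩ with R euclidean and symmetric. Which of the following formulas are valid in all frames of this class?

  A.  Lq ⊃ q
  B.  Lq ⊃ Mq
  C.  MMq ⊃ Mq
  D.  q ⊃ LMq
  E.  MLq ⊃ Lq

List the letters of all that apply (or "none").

A symmetric euclidean relation is transitive (uRv and vRw give vRu by symmetry, then uRw by the euclidean condition, applied at v).
(A) Lq ⊃ q is axiom T, which corresponds to reflexivity. Such an R need not be reflexive — not valid.
(B) Lq ⊃ Mq is axiom D; it is valid on a frame exactly when R is serial. Such an R need not be serial, so not valid.
(C) MMq ⊃ Mq is the dual of axiom 4, which corresponds to transitivity. Every such R is transitive — valid.
(D) q ⊃ LMq is axiom B; it is valid on a frame exactly when R is symmetric. Every such R is symmetric, so valid.
(E) MLq ⊃ Lq is the dual of axiom 5; it is valid on a frame exactly when R is euclidean. Every such R is euclidean, so valid.

C, D, E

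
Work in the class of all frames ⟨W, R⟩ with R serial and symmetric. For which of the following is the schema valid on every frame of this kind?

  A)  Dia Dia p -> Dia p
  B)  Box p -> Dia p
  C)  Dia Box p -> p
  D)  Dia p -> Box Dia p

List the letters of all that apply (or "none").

(A) Dia Dia p -> Dia p is the dual of axiom 4; it is valid on a frame exactly when R is transitive. Such an R need not be transitive, so not valid.
(B) axiom D: valid iff R is serial. Every such R is serial — valid.
(C) Dia Box p -> p is the dual of axiom B; it is valid on a frame exactly when R is symmetric. Every such R is symmetric, so valid.
(D) Dia p -> Box Dia p is axiom 5, which corresponds to the euclidean property. Such an R need not be euclidean — not valid.

B, C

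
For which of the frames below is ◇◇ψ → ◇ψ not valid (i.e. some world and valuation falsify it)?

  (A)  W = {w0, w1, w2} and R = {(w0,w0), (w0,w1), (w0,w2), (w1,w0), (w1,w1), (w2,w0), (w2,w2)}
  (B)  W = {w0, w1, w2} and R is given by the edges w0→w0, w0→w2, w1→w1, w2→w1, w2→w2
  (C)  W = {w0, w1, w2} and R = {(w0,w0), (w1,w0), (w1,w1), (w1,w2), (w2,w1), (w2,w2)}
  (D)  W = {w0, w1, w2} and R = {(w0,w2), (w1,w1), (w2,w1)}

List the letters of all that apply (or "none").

A, B, C, D

The schema ◇◇ψ → ◇ψ is the dual of axiom 4; it is valid on a frame iff R is transitive.
(A) R is not transitive (w1 R w0 and w0 R w2 but not w1 R w2), so the schema fails here.
(B) R is not transitive (w0 R w2 and w2 R w1 but not w0 R w1), so the schema fails here.
(C) R is not transitive (w2 R w1 and w1 R w0 but not w2 R w0), so the schema fails here.
(D) R is not transitive (w0 R w2 and w2 R w1 but not w0 R w1), so the schema fails here.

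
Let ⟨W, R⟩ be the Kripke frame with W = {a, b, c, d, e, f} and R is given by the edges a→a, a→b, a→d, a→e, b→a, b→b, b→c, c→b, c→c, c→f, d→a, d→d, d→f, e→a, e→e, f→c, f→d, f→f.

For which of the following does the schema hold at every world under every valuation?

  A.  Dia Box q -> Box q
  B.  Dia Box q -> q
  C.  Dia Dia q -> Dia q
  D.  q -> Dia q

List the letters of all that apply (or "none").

R is reflexive: each world relates to itself.
R is symmetric: every R-edge is matched by its reverse.
R is not transitive: a R b and b R c but not a R c.
R is not euclidean: a R b and a R d but not b R d.
(A) Dia Box q -> Box q (the dual of axiom 5) characterises the euclidean frames. R is not euclidean — not valid.
(B) Dia Box q -> q is the dual of axiom B, which corresponds to symmetry. R is symmetric — valid.
(C) the dual of axiom 4: valid iff R is transitive. R is not transitive — not valid.
(D) q -> Dia q is the dual of axiom T; it is valid on a frame exactly when R is reflexive. R is reflexive, so valid.

B, D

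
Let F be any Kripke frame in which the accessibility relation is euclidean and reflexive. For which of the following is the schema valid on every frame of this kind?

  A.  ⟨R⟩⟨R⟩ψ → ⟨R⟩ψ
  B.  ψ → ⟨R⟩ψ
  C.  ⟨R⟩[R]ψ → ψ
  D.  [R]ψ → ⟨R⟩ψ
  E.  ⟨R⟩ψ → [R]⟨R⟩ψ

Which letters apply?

A reflexive euclidean relation is also symmetric (from wRw and wRv the euclidean condition gives vRw) and hence transitive; it is an equivalence relation.
(A) the dual of axiom 4: valid iff R is transitive. Every such R is transitive — valid.
(B) ψ → ⟨R⟩ψ (the dual of axiom T) characterises the reflexive frames. Every such R is reflexive — valid.
(C) ⟨R⟩[R]ψ → ψ is the dual of axiom B; it is valid on a frame exactly when R is symmetric. Every such R is symmetric, so valid.
(D) [R]ψ → ⟨R⟩ψ is axiom D, which corresponds to seriality. Every such R is serial — valid.
(E) ⟨R⟩ψ → [R]⟨R⟩ψ is axiom 5, which corresponds to the euclidean property. Every such R is euclidean — valid.

A, B, C, D, E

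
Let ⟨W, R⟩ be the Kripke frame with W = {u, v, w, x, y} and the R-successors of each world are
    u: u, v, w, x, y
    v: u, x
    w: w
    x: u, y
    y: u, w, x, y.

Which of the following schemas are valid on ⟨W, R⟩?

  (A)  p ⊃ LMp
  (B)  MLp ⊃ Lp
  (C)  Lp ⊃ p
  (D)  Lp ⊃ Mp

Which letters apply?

R is not reflexive: not v R v.
R is not symmetric: u R w but not w R u.
R is not euclidean: u R v and u R w but not v R w.
R is serial: every world has an R-successor.
(A) p ⊃ LMp (axiom B) characterises the symmetric frames. R is not symmetric — not valid.
(B) MLp ⊃ Lp is the dual of axiom 5, which corresponds to the euclidean property. R is not euclidean — not valid.
(C) axiom T: valid iff R is reflexive. R is not reflexive — not valid.
(D) Lp ⊃ Mp (axiom D) characterises the serial frames. R is serial — valid.

D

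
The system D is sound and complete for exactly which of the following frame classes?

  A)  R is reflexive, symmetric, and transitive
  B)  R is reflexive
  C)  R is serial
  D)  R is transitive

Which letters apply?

C

(A) this class determines S5, not D.
(B) this class determines T (= KT), not D.
(C) D is sound and complete for exactly this class.
(D) this class determines K4, not D.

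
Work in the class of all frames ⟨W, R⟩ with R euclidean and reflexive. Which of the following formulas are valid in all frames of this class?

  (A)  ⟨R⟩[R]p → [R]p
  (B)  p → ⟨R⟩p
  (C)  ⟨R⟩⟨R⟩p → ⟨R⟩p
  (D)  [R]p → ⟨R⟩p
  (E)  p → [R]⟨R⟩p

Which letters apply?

A, B, C, D, E

A reflexive euclidean relation is also symmetric (from wRw and wRv the euclidean condition gives vRw) and hence transitive; it is an equivalence relation.
(A) ⟨R⟩[R]p → [R]p is the dual of axiom 5; it is valid on a frame exactly when R is euclidean. Every such R is euclidean, so valid.
(B) p → ⟨R⟩p is the dual of axiom T; it is valid on a frame exactly when R is reflexive. Every such R is reflexive, so valid.
(C) ⟨R⟩⟨R⟩p → ⟨R⟩p (the dual of axiom 4) characterises the transitive frames. Every such R is transitive — valid.
(D) axiom D: valid iff R is serial. Every such R is serial — valid.
(E) p → [R]⟨R⟩p (axiom B) characterises the symmetric frames. Every such R is symmetric — valid.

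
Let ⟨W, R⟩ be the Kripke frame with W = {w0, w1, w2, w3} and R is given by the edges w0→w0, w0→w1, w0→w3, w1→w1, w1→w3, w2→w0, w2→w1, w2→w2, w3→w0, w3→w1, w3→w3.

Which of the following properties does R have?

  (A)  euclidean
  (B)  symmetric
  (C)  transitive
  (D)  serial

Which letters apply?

(A) not euclidean: w0 R w1 and w0 R w0 but not w1 R w0.
(B) not symmetric: w0 R w1 but not w1 R w0.
(C) not transitive: w1 R w3 and w3 R w0 but not w1 R w0.
(D) serial: every world has an R-successor.

D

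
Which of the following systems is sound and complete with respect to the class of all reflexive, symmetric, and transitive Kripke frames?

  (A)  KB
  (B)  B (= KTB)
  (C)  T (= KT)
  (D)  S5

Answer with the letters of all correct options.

(A) KB is determined by the class of symmetric frames.
(B) B (= KTB) is determined by the class of reflexive and symmetric frames.
(C) T (= KT) is determined by the class of reflexive frames.
(D) S5 is determined by exactly this class.

D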